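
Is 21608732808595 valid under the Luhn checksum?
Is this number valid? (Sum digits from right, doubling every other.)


Luhn sum = 63
63 mod 10 = 3

Invalid (Luhn sum mod 10 = 3)


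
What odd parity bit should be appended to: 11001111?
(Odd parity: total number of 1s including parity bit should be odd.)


Number of 1s in data: 6
Parity bit: 1

1


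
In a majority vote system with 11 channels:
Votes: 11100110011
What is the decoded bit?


Ones: 7 out of 11
Threshold: 6

1 (7/11 voted 1)


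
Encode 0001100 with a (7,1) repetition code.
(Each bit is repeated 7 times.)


Each bit -> 7 copies

0000000000000000000001111111111111100000000000000


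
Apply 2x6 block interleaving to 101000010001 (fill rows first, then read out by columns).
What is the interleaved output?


Matrix:
  101000
  010001
Read columns: 100110000001

100110000001


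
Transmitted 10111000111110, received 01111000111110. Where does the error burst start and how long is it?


XOR: 11000000000000

Burst at position 0, length 2


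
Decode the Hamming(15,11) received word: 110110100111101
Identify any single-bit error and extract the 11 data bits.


Syndrome = 10: error at position 10

Data: 01010011101 (corrected bit 10)


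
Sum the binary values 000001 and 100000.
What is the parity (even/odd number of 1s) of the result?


000001 = 1
100000 = 32
Sum = 33 = 100001
1s count = 2

even parity (2 ones in 100001)


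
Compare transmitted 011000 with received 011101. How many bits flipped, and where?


XOR: 000101

2 error(s) at position(s): 3, 5


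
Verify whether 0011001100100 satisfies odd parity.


Number of 1s: 5

Yes, parity is correct (5 ones)


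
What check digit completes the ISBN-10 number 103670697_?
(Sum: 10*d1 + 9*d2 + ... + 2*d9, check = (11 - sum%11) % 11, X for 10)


Weighted sum: 183
183 mod 11 = 7

Check digit: 4


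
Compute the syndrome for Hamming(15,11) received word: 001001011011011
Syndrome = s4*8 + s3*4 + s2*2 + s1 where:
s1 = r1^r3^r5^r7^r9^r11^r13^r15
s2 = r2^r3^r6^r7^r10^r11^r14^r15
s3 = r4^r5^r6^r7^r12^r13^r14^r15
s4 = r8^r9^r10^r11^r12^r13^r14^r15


s1=0, s2=1, s3=0, s4=0

Syndrome = 2 (error at position 2)


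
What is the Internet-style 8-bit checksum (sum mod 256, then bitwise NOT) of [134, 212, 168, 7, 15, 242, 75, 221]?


Sum = 1074 mod 256 = 50
Complement = 205

205


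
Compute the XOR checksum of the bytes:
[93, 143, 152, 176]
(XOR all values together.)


XOR chain: 93 ^ 143 ^ 152 ^ 176 = 250

250


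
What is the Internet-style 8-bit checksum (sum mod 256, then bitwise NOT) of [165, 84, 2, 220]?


Sum = 471 mod 256 = 215
Complement = 40

40


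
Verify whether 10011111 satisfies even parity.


Number of 1s: 6

Yes, parity is correct (6 ones)


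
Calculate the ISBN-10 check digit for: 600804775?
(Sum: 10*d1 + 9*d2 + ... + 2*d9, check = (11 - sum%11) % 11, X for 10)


Weighted sum: 195
195 mod 11 = 8

Check digit: 3


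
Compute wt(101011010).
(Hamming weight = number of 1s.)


Counting 1s in 101011010

5


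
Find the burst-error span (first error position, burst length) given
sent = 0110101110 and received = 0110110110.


XOR: 0000011000

Burst at position 5, length 2


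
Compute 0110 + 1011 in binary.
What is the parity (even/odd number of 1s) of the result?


0110 = 6
1011 = 11
Sum = 17 = 10001
1s count = 2

even parity (2 ones in 10001)


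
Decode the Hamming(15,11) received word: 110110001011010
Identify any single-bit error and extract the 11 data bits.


Syndrome = 2: error at position 2

Data: 01001011010 (corrected bit 2)


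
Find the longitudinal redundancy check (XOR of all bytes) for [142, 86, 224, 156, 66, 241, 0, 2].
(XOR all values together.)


XOR chain: 142 ^ 86 ^ 224 ^ 156 ^ 66 ^ 241 ^ 0 ^ 2 = 21

21


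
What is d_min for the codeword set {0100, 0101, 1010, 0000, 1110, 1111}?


Comparing all pairs, minimum distance: 1
Can detect 0 errors, correct 0 errors

1


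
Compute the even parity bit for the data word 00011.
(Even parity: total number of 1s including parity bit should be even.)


Number of 1s in data: 2
Parity bit: 0

0


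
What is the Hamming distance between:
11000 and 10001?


XOR: 01001
Count of 1s: 2

2


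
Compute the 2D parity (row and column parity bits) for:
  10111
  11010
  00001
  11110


Row parities: 0110
Column parities: 10010

Row P: 0110, Col P: 10010, Corner: 0


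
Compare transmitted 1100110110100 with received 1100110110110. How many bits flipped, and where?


XOR: 0000000000010

1 error(s) at position(s): 11


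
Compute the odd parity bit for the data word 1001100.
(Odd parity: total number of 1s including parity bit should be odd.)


Number of 1s in data: 3
Parity bit: 0

0


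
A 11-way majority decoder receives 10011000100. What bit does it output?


Ones: 4 out of 11
Threshold: 6

0 (4/11 voted 1)


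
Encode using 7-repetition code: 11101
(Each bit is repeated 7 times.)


Each bit -> 7 copies

11111111111111111111100000001111111


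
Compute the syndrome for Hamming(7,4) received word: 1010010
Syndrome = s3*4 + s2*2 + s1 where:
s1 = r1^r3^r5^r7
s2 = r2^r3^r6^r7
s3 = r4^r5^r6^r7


s1=0, s2=0, s3=1

Syndrome = 4 (error at position 4)


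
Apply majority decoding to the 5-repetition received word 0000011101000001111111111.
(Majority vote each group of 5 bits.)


Groups: 00000, 11101, 00000, 11111, 11111
Majority votes: 01011

01011


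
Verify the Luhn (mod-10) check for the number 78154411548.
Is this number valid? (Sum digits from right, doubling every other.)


Luhn sum = 52
52 mod 10 = 2

Invalid (Luhn sum mod 10 = 2)


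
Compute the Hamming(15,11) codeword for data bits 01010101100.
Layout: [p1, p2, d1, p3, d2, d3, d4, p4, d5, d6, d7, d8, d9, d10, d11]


Parity bits: p1=1, p2=0, p3=0, p4=1

100010110101100


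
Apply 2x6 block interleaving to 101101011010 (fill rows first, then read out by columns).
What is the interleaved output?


Matrix:
  101101
  011010
Read columns: 100111100110

100111100110


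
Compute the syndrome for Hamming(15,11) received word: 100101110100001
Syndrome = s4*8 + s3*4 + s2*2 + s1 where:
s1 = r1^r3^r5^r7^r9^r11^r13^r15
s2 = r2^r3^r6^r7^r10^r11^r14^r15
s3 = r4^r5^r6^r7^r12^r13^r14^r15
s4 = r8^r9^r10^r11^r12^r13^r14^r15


s1=1, s2=0, s3=0, s4=1

Syndrome = 9 (error at position 9)


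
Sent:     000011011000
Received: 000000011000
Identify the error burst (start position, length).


XOR: 000011000000

Burst at position 4, length 2


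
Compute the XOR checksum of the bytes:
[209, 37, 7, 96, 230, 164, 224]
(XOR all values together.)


XOR chain: 209 ^ 37 ^ 7 ^ 96 ^ 230 ^ 164 ^ 224 = 49

49


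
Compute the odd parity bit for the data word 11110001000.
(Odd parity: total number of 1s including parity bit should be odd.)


Number of 1s in data: 5
Parity bit: 0

0


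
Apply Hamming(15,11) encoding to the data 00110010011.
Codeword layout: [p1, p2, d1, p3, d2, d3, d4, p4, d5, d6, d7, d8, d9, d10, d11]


Parity bits: p1=1, p2=1, p3=0, p4=1

110001110010011


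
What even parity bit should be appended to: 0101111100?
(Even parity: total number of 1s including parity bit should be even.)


Number of 1s in data: 6
Parity bit: 0

0


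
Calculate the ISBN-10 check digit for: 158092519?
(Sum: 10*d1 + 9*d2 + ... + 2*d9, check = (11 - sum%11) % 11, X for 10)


Weighted sum: 224
224 mod 11 = 4

Check digit: 7


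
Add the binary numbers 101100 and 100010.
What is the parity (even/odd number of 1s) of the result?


101100 = 44
100010 = 34
Sum = 78 = 1001110
1s count = 4

even parity (4 ones in 1001110)


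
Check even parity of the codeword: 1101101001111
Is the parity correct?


Number of 1s: 9

No, parity error (9 ones)


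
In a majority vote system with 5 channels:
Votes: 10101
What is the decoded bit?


Ones: 3 out of 5
Threshold: 3

1 (3/5 voted 1)


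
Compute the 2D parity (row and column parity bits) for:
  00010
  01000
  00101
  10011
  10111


Row parities: 11010
Column parities: 01011

Row P: 11010, Col P: 01011, Corner: 1


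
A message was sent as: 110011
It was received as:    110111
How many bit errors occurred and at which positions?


XOR: 000100

1 error(s) at position(s): 3


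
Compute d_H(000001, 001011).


XOR: 001010
Count of 1s: 2

2


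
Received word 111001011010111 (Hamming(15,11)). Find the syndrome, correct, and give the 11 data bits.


Syndrome = 0: no error detected

Data: 10101010111 (no errors)


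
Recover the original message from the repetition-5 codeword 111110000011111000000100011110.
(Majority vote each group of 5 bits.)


Groups: 11111, 00000, 11111, 00000, 01000, 11110
Majority votes: 101001

101001


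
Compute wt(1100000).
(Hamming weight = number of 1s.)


Counting 1s in 1100000

2


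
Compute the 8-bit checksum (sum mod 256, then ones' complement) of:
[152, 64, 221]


Sum = 437 mod 256 = 181
Complement = 74

74


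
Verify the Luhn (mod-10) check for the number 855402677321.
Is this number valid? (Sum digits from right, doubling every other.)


Luhn sum = 42
42 mod 10 = 2

Invalid (Luhn sum mod 10 = 2)


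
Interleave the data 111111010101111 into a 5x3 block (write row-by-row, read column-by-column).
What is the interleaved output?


Matrix:
  111
  111
  010
  101
  111
Read columns: 110111110111011

110111110111011


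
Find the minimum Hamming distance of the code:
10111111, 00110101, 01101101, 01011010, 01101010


Comparing all pairs, minimum distance: 2
Can detect 1 errors, correct 0 errors

2


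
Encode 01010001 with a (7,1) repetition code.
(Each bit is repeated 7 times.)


Each bit -> 7 copies

00000001111111000000011111110000000000000000000001111111


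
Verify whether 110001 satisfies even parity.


Number of 1s: 3

No, parity error (3 ones)


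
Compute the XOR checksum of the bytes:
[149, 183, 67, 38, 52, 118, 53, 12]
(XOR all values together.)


XOR chain: 149 ^ 183 ^ 67 ^ 38 ^ 52 ^ 118 ^ 53 ^ 12 = 60

60


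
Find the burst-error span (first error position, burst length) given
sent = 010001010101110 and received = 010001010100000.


XOR: 000000000001110

Burst at position 11, length 3


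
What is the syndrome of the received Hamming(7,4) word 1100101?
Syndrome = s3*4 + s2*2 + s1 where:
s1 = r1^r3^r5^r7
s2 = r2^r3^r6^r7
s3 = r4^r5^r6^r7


s1=1, s2=0, s3=0

Syndrome = 1 (error at position 1)


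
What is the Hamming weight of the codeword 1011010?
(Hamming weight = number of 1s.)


Counting 1s in 1011010

4


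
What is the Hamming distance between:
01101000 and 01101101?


XOR: 00000101
Count of 1s: 2

2


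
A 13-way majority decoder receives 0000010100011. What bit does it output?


Ones: 4 out of 13
Threshold: 7

0 (4/13 voted 1)


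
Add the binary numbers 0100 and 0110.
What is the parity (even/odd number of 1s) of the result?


0100 = 4
0110 = 6
Sum = 10 = 1010
1s count = 2

even parity (2 ones in 1010)


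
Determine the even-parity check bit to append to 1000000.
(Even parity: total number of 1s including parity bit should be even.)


Number of 1s in data: 1
Parity bit: 1

1


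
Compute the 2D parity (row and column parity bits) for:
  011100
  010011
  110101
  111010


Row parities: 1100
Column parities: 000000

Row P: 1100, Col P: 000000, Corner: 0


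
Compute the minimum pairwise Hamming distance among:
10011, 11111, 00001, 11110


Comparing all pairs, minimum distance: 1
Can detect 0 errors, correct 0 errors

1


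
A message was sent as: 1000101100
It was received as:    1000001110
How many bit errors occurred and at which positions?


XOR: 0000100010

2 error(s) at position(s): 4, 8


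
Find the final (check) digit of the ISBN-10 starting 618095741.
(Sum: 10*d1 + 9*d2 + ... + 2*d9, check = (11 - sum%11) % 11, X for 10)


Weighted sum: 254
254 mod 11 = 1

Check digit: X


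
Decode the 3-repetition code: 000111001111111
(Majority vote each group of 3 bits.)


Groups: 000, 111, 001, 111, 111
Majority votes: 01011

01011


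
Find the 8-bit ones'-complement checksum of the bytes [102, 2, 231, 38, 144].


Sum = 517 mod 256 = 5
Complement = 250

250


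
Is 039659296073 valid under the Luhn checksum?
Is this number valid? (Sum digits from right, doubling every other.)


Luhn sum = 52
52 mod 10 = 2

Invalid (Luhn sum mod 10 = 2)


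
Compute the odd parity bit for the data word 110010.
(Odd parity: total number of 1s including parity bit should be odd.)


Number of 1s in data: 3
Parity bit: 0

0


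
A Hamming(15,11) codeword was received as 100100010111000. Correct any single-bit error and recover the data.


Syndrome = 0: no error detected

Data: 00000111000 (no errors)


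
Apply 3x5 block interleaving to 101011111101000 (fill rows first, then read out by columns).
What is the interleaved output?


Matrix:
  10101
  11111
  01000
Read columns: 110011110010110

110011110010110


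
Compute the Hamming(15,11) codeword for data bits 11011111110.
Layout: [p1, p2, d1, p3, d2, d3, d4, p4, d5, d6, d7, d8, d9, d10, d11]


Parity bits: p1=0, p2=1, p3=1, p4=0

011110101111110


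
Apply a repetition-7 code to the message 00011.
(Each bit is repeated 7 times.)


Each bit -> 7 copies

00000000000000000000011111111111111


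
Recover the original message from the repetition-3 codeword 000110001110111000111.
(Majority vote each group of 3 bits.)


Groups: 000, 110, 001, 110, 111, 000, 111
Majority votes: 0101101

0101101


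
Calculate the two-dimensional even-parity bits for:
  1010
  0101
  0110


Row parities: 000
Column parities: 1001

Row P: 000, Col P: 1001, Corner: 0


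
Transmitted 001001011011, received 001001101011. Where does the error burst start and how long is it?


XOR: 000000110000

Burst at position 6, length 2


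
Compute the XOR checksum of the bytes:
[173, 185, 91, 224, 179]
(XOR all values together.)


XOR chain: 173 ^ 185 ^ 91 ^ 224 ^ 179 = 28

28


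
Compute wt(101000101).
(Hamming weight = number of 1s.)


Counting 1s in 101000101

4


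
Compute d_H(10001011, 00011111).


XOR: 10010100
Count of 1s: 3

3


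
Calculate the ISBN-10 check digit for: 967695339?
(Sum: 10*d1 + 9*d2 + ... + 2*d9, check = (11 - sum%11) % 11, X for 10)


Weighted sum: 360
360 mod 11 = 8

Check digit: 3


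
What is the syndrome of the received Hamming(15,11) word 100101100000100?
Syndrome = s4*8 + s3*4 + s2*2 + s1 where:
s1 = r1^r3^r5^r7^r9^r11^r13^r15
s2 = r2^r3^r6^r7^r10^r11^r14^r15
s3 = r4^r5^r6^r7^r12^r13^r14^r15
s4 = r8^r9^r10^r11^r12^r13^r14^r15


s1=1, s2=0, s3=0, s4=1

Syndrome = 9 (error at position 9)


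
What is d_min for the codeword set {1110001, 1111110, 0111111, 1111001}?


Comparing all pairs, minimum distance: 1
Can detect 0 errors, correct 0 errors

1


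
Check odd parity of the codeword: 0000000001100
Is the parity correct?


Number of 1s: 2

No, parity error (2 ones)


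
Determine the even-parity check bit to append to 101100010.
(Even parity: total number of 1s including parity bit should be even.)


Number of 1s in data: 4
Parity bit: 0

0


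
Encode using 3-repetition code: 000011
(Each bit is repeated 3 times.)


Each bit -> 3 copies

000000000000111111


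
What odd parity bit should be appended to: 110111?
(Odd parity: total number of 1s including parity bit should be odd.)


Number of 1s in data: 5
Parity bit: 0

0


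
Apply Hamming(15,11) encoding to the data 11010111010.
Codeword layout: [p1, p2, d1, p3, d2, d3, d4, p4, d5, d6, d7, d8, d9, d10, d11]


Parity bits: p1=0, p2=1, p3=0, p4=0

011010100111010


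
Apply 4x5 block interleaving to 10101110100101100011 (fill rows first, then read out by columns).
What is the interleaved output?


Matrix:
  10101
  11010
  01011
  00011
Read columns: 11000110100001111011

11000110100001111011


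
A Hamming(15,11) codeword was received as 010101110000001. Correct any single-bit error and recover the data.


Syndrome = 0: no error detected

Data: 00110000001 (no errors)


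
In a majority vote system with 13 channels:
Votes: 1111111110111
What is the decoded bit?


Ones: 12 out of 13
Threshold: 7

1 (12/13 voted 1)


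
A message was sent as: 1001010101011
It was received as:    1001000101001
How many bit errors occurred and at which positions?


XOR: 0000010000010

2 error(s) at position(s): 5, 11


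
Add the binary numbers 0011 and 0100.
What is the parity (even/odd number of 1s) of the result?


0011 = 3
0100 = 4
Sum = 7 = 111
1s count = 3

odd parity (3 ones in 111)


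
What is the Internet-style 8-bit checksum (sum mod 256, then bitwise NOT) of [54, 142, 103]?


Sum = 299 mod 256 = 43
Complement = 212

212


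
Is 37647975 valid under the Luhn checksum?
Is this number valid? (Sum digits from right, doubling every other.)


Luhn sum = 44
44 mod 10 = 4

Invalid (Luhn sum mod 10 = 4)


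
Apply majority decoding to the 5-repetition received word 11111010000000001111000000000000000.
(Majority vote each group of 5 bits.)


Groups: 11111, 01000, 00000, 01111, 00000, 00000, 00000
Majority votes: 1001000

1001000


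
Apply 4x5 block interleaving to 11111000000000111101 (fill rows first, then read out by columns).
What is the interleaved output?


Matrix:
  11111
  00000
  00001
  11101
Read columns: 10011001100110001011

10011001100110001011


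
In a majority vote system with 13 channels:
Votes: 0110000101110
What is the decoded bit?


Ones: 6 out of 13
Threshold: 7

0 (6/13 voted 1)


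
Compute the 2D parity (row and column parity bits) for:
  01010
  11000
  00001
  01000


Row parities: 0011
Column parities: 11011

Row P: 0011, Col P: 11011, Corner: 0


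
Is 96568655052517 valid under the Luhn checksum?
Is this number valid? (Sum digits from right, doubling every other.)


Luhn sum = 64
64 mod 10 = 4

Invalid (Luhn sum mod 10 = 4)


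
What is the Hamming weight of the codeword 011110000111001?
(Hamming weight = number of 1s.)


Counting 1s in 011110000111001

8


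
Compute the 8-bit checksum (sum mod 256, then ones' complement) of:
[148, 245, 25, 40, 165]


Sum = 623 mod 256 = 111
Complement = 144

144


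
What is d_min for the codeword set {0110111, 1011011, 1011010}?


Comparing all pairs, minimum distance: 1
Can detect 0 errors, correct 0 errors

1


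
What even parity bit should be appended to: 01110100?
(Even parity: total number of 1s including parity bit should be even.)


Number of 1s in data: 4
Parity bit: 0

0


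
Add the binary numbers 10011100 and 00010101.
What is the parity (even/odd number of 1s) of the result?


10011100 = 156
00010101 = 21
Sum = 177 = 10110001
1s count = 4

even parity (4 ones in 10110001)


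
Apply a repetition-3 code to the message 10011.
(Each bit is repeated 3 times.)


Each bit -> 3 copies

111000000111111


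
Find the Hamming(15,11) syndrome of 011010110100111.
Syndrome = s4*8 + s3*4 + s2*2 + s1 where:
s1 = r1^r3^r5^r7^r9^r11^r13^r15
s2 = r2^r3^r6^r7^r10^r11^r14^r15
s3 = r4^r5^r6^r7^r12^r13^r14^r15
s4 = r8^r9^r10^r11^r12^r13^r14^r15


s1=1, s2=0, s3=1, s4=1

Syndrome = 13 (error at position 13)


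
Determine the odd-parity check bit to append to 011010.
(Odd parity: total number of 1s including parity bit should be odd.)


Number of 1s in data: 3
Parity bit: 0

0


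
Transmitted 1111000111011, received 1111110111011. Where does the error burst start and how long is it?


XOR: 0000110000000

Burst at position 4, length 2


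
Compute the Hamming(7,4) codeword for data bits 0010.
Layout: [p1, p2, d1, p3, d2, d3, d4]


Parity bits: p1=0, p2=1, p3=1

0101010


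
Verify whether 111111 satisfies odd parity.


Number of 1s: 6

No, parity error (6 ones)


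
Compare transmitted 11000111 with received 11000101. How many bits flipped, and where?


XOR: 00000010

1 error(s) at position(s): 6


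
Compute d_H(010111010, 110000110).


XOR: 100111100
Count of 1s: 5

5


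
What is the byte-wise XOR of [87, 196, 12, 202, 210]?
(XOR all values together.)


XOR chain: 87 ^ 196 ^ 12 ^ 202 ^ 210 = 135

135


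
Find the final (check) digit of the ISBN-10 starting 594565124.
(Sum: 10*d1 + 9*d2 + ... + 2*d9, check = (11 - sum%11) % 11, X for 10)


Weighted sum: 277
277 mod 11 = 2

Check digit: 9


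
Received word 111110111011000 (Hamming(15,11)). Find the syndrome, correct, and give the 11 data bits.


Syndrome = 0: no error detected

Data: 11011011000 (no errors)


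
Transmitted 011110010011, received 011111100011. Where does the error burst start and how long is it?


XOR: 000001110000

Burst at position 5, length 3


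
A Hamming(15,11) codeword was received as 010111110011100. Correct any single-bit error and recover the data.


Syndrome = 0: no error detected

Data: 01110011100 (no errors)


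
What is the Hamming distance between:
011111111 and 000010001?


XOR: 011101110
Count of 1s: 6

6


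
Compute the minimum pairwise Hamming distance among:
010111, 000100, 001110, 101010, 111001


Comparing all pairs, minimum distance: 2
Can detect 1 errors, correct 0 errors

2


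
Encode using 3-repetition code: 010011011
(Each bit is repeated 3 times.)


Each bit -> 3 copies

000111000000111111000111111


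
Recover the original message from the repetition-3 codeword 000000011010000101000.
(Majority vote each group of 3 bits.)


Groups: 000, 000, 011, 010, 000, 101, 000
Majority votes: 0010010

0010010


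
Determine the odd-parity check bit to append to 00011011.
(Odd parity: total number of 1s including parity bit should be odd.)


Number of 1s in data: 4
Parity bit: 1

1


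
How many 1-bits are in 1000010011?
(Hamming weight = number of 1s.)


Counting 1s in 1000010011

4


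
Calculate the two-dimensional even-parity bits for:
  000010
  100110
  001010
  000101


Row parities: 1100
Column parities: 101011

Row P: 1100, Col P: 101011, Corner: 0


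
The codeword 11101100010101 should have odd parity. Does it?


Number of 1s: 8

No, parity error (8 ones)


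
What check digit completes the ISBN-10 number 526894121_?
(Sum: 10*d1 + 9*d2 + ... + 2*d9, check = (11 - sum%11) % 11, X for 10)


Weighted sum: 258
258 mod 11 = 5

Check digit: 6


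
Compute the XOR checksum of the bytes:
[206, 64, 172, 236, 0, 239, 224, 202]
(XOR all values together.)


XOR chain: 206 ^ 64 ^ 172 ^ 236 ^ 0 ^ 239 ^ 224 ^ 202 = 11

11


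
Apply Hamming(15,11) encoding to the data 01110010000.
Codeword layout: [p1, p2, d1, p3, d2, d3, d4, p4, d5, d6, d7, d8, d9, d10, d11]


Parity bits: p1=1, p2=1, p3=1, p4=1

110111110010000


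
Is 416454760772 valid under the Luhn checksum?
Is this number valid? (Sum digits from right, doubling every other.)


Luhn sum = 46
46 mod 10 = 6

Invalid (Luhn sum mod 10 = 6)


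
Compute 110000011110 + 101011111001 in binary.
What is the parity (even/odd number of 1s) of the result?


110000011110 = 3102
101011111001 = 2809
Sum = 5911 = 1011100010111
1s count = 8

even parity (8 ones in 1011100010111)


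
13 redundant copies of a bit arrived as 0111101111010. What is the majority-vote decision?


Ones: 9 out of 13
Threshold: 7

1 (9/13 voted 1)


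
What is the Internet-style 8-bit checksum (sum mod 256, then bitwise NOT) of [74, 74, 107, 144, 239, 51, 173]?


Sum = 862 mod 256 = 94
Complement = 161

161


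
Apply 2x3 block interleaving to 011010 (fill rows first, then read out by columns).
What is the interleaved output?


Matrix:
  011
  010
Read columns: 001110

001110


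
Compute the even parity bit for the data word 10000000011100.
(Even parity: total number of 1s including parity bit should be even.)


Number of 1s in data: 4
Parity bit: 0

0


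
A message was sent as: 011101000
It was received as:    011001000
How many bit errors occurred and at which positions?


XOR: 000100000

1 error(s) at position(s): 3


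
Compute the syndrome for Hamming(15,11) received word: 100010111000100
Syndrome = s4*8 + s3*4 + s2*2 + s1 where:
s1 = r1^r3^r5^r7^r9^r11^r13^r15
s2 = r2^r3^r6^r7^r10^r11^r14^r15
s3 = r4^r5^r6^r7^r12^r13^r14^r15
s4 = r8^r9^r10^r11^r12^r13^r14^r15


s1=1, s2=1, s3=1, s4=1

Syndrome = 15 (error at position 15)


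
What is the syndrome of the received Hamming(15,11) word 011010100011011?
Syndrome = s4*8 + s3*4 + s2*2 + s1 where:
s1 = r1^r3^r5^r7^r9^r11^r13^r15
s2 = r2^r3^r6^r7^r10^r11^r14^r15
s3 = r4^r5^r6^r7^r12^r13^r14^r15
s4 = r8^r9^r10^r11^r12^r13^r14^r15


s1=1, s2=0, s3=1, s4=0

Syndrome = 5 (error at position 5)


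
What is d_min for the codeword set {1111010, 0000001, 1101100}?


Comparing all pairs, minimum distance: 3
Can detect 2 errors, correct 1 errors

3


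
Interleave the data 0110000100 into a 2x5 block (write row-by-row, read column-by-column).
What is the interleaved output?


Matrix:
  01100
  00100
Read columns: 0010110000

0010110000


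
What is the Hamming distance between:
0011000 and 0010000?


XOR: 0001000
Count of 1s: 1

1


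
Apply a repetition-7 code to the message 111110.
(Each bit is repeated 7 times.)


Each bit -> 7 copies

111111111111111111111111111111111110000000


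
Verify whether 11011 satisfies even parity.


Number of 1s: 4

Yes, parity is correct (4 ones)


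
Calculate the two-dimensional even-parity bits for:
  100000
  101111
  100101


Row parities: 111
Column parities: 101010

Row P: 111, Col P: 101010, Corner: 1


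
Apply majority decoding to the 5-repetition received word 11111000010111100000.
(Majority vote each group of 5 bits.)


Groups: 11111, 00001, 01111, 00000
Majority votes: 1010

1010


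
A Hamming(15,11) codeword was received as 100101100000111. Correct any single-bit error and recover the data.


Syndrome = 8: error at position 8

Data: 00110000111 (corrected bit 8)


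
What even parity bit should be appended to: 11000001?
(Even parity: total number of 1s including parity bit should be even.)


Number of 1s in data: 3
Parity bit: 1

1


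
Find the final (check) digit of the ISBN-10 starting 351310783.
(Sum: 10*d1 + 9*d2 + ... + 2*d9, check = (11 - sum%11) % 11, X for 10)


Weighted sum: 168
168 mod 11 = 3

Check digit: 8


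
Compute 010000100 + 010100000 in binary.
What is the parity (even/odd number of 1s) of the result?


010000100 = 132
010100000 = 160
Sum = 292 = 100100100
1s count = 3

odd parity (3 ones in 100100100)


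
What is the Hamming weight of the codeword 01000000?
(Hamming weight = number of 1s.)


Counting 1s in 01000000

1


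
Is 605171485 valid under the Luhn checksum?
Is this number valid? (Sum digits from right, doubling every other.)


Luhn sum = 38
38 mod 10 = 8

Invalid (Luhn sum mod 10 = 8)


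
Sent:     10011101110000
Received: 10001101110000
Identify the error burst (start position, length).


XOR: 00010000000000

Burst at position 3, length 1


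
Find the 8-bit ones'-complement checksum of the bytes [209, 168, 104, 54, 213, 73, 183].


Sum = 1004 mod 256 = 236
Complement = 19

19


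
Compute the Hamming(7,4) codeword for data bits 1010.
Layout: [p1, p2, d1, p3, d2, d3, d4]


Parity bits: p1=1, p2=0, p3=1

1011010


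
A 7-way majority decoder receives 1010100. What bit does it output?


Ones: 3 out of 7
Threshold: 4

0 (3/7 voted 1)


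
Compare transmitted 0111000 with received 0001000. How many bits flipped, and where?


XOR: 0110000

2 error(s) at position(s): 1, 2


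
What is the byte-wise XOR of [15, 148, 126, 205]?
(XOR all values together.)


XOR chain: 15 ^ 148 ^ 126 ^ 205 = 40

40


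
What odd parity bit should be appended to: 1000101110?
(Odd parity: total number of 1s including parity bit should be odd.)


Number of 1s in data: 5
Parity bit: 0

0


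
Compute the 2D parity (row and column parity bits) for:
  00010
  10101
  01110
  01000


Row parities: 1111
Column parities: 10001

Row P: 1111, Col P: 10001, Corner: 0


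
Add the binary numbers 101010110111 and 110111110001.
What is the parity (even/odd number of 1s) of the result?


101010110111 = 2743
110111110001 = 3569
Sum = 6312 = 1100010101000
1s count = 5

odd parity (5 ones in 1100010101000)


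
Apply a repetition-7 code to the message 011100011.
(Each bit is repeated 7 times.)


Each bit -> 7 copies

000000011111111111111111111100000000000000000000011111111111111


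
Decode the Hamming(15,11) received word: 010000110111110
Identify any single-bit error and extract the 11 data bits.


Syndrome = 3: error at position 3

Data: 10010111110 (corrected bit 3)


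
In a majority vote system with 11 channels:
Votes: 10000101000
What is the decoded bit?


Ones: 3 out of 11
Threshold: 6

0 (3/11 voted 1)


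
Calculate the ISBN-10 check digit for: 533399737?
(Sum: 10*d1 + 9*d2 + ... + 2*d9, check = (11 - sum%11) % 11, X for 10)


Weighted sum: 272
272 mod 11 = 8

Check digit: 3


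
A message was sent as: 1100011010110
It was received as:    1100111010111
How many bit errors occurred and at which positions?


XOR: 0000100000001

2 error(s) at position(s): 4, 12


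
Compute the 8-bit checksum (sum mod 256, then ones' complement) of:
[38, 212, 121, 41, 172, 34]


Sum = 618 mod 256 = 106
Complement = 149

149


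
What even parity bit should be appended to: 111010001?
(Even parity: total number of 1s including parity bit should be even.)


Number of 1s in data: 5
Parity bit: 1

1


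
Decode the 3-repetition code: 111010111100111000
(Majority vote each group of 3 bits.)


Groups: 111, 010, 111, 100, 111, 000
Majority votes: 101010

101010


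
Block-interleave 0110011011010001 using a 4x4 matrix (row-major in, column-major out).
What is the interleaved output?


Matrix:
  0110
  0110
  1101
  0001
Read columns: 0010111011000011

0010111011000011


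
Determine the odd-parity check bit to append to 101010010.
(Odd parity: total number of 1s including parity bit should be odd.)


Number of 1s in data: 4
Parity bit: 1

1


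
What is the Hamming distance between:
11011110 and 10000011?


XOR: 01011101
Count of 1s: 5

5


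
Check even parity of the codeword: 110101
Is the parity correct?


Number of 1s: 4

Yes, parity is correct (4 ones)


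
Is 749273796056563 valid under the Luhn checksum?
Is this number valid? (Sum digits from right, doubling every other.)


Luhn sum = 82
82 mod 10 = 2

Invalid (Luhn sum mod 10 = 2)


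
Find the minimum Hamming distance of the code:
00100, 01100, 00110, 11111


Comparing all pairs, minimum distance: 1
Can detect 0 errors, correct 0 errors

1


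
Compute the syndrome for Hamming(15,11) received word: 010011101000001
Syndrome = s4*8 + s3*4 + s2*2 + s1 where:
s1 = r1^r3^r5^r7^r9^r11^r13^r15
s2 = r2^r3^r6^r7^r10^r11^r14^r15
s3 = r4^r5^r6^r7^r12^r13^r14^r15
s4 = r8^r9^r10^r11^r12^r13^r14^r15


s1=0, s2=0, s3=0, s4=0

Syndrome = 0 (no error)


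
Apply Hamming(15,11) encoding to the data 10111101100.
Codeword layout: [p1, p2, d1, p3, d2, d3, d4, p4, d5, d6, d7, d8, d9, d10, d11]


Parity bits: p1=0, p2=0, p3=0, p4=0

001001101101100


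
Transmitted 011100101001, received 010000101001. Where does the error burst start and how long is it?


XOR: 001100000000

Burst at position 2, length 2


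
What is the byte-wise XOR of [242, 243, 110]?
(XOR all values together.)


XOR chain: 242 ^ 243 ^ 110 = 111

111


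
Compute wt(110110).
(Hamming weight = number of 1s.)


Counting 1s in 110110

4


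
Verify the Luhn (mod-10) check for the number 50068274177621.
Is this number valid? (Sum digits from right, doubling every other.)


Luhn sum = 50
50 mod 10 = 0

Valid (Luhn sum mod 10 = 0)


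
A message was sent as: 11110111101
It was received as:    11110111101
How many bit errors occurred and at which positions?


XOR: 00000000000

0 errors (received matches sent)


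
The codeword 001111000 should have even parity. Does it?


Number of 1s: 4

Yes, parity is correct (4 ones)


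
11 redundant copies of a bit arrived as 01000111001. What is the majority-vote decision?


Ones: 5 out of 11
Threshold: 6

0 (5/11 voted 1)


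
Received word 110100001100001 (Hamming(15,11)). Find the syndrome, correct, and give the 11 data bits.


Syndrome = 11: error at position 11

Data: 00001110001 (corrected bit 11)


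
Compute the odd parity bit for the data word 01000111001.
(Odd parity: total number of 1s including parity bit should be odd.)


Number of 1s in data: 5
Parity bit: 0

0


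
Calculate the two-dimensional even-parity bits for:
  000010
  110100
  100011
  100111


Row parities: 1110
Column parities: 110010

Row P: 1110, Col P: 110010, Corner: 1


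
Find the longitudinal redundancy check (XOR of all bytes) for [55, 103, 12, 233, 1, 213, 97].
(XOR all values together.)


XOR chain: 55 ^ 103 ^ 12 ^ 233 ^ 1 ^ 213 ^ 97 = 0

0


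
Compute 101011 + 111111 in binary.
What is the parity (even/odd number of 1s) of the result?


101011 = 43
111111 = 63
Sum = 106 = 1101010
1s count = 4

even parity (4 ones in 1101010)


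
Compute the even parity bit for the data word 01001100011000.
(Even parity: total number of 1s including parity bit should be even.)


Number of 1s in data: 5
Parity bit: 1

1


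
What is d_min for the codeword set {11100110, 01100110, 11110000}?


Comparing all pairs, minimum distance: 1
Can detect 0 errors, correct 0 errors

1


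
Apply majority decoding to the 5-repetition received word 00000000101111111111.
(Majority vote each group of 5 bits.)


Groups: 00000, 00010, 11111, 11111
Majority votes: 0011

0011


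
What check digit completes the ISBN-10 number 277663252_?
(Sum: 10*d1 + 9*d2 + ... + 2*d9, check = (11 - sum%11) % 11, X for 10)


Weighted sum: 259
259 mod 11 = 6

Check digit: 5


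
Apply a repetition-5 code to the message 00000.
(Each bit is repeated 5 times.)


Each bit -> 5 copies

0000000000000000000000000


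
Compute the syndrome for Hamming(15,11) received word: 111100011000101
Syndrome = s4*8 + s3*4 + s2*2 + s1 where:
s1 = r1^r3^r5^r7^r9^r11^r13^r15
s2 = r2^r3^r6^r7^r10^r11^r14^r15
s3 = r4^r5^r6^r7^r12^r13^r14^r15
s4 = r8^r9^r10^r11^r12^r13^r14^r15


s1=1, s2=1, s3=1, s4=0

Syndrome = 7 (error at position 7)


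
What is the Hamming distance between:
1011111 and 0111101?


XOR: 1100010
Count of 1s: 3

3


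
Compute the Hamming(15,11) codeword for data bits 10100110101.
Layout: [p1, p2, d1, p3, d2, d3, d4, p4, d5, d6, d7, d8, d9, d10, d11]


Parity bits: p1=0, p2=1, p3=1, p4=0

011101000110101


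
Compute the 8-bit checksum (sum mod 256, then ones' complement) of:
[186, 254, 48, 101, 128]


Sum = 717 mod 256 = 205
Complement = 50

50


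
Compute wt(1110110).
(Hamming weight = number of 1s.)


Counting 1s in 1110110

5


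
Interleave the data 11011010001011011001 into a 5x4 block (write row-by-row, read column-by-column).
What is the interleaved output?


Matrix:
  1101
  1010
  0010
  1101
  1001
Read columns: 11011100100110010011

11011100100110010011


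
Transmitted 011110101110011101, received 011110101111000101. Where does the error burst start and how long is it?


XOR: 000000000001011000

Burst at position 11, length 4


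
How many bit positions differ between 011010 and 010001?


XOR: 001011
Count of 1s: 3

3


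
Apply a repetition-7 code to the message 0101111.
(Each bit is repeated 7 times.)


Each bit -> 7 copies

0000000111111100000001111111111111111111111111111


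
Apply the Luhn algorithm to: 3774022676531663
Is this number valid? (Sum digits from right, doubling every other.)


Luhn sum = 63
63 mod 10 = 3

Invalid (Luhn sum mod 10 = 3)


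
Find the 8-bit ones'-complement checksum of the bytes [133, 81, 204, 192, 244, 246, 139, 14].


Sum = 1253 mod 256 = 229
Complement = 26

26


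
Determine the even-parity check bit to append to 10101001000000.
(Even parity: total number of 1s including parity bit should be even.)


Number of 1s in data: 4
Parity bit: 0

0


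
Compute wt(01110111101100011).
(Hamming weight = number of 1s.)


Counting 1s in 01110111101100011

11


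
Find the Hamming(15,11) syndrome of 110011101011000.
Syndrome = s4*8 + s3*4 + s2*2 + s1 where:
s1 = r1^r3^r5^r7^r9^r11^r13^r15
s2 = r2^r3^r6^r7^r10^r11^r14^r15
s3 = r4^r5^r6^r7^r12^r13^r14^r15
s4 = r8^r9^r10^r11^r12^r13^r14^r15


s1=1, s2=0, s3=0, s4=1

Syndrome = 9 (error at position 9)


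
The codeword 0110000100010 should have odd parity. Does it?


Number of 1s: 4

No, parity error (4 ones)


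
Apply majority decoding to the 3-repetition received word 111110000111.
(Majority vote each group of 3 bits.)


Groups: 111, 110, 000, 111
Majority votes: 1101

1101


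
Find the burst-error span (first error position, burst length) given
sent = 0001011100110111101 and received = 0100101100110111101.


XOR: 0101110000000000000

Burst at position 1, length 5


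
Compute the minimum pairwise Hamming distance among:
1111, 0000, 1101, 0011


Comparing all pairs, minimum distance: 1
Can detect 0 errors, correct 0 errors

1


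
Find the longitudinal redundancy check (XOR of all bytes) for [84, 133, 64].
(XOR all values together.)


XOR chain: 84 ^ 133 ^ 64 = 145

145


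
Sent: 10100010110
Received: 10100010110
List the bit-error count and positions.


XOR: 00000000000

0 errors (received matches sent)


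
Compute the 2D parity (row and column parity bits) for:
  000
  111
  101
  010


Row parities: 0101
Column parities: 000

Row P: 0101, Col P: 000, Corner: 0


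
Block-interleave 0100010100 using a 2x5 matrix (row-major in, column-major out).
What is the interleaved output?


Matrix:
  01000
  10100
Read columns: 0110010000

0110010000


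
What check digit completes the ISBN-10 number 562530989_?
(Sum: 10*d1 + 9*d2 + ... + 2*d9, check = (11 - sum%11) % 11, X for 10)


Weighted sum: 251
251 mod 11 = 9

Check digit: 2


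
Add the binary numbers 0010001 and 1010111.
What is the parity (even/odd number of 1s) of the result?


0010001 = 17
1010111 = 87
Sum = 104 = 1101000
1s count = 3

odd parity (3 ones in 1101000)


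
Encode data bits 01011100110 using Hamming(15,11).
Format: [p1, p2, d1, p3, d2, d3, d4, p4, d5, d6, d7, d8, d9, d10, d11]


Parity bits: p1=0, p2=1, p3=0, p4=0

010010101100110


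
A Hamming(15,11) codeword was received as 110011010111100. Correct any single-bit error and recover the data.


Syndrome = 8: error at position 8

Data: 01100111100 (corrected bit 8)


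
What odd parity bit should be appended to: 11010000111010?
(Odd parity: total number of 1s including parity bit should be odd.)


Number of 1s in data: 7
Parity bit: 0

0


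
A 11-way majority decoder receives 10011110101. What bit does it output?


Ones: 7 out of 11
Threshold: 6

1 (7/11 voted 1)


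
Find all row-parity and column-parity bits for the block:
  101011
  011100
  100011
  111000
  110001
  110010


Row parities: 011111
Column parities: 101111

Row P: 011111, Col P: 101111, Corner: 1


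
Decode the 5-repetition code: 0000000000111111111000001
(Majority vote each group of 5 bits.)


Groups: 00000, 00000, 11111, 11110, 00001
Majority votes: 00110

00110
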